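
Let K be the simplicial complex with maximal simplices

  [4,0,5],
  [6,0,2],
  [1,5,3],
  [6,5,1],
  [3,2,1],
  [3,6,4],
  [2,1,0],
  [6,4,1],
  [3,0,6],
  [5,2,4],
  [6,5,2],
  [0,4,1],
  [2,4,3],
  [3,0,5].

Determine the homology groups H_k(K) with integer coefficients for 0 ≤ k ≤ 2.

Fix the vertex order 0 < 1 < 2 < 3 < 4 < 5 < 6 and write every simplex with vertices in increasing order. Then dim K = 2 and the simplices of K are:

  0-simplices (7): [0], [1], [2], [3], [4], [5], [6]
  1-simplices (21): [0,1], [0,2], [0,3], [0,4], [0,5], [0,6], [1,2], [1,3], [1,4], [1,5], [1,6], [2,3], [2,4], [2,5], [2,6], [3,4], [3,5], [3,6], [4,5], [4,6], [5,6]
  2-simplices (14): [0,1,2], [0,1,4], [0,2,6], [0,3,5], [0,3,6], [0,4,5], [1,2,3], [1,3,5], [1,4,6], [1,5,6], [2,3,4], [2,4,5], [2,5,6], [3,4,6]

giving chain groups C_0 ≅ Z^7, C_1 ≅ Z^21, C_2 ≅ Z^14.

∂_1: C_1 → C_0 maps an edge to its endpoints' difference, ∂[p,q] = q − p. For instance
  ∂[2,3] = [3] − [2].
The 7×21 boundary matrix has rank 6 and Smith normal form diag(1,1,1,1,1,1).

Boundary ∂_2: C_2 → C_1 sends each 2-simplex [p,q,r] to [q,r] − [p,r] + [p,q]. For instance
  ∂[0,1,2] = [1,2] − [0,2] + [0,1],
  ∂[1,2,3] = [2,3] − [1,3] + [1,2].
As a 21×14 matrix over Z this has rank 13, with invariant factors (1,1,1,1,1,1,1,1,1,1,1,1,1).

Reading off H_k = ker ∂_k / im ∂_{k+1}:

  H_0: rank C_0 − rank ∂_1 = 7 − 6 = 1, and the invariant factors of ∂_1 are all 1, so H_0 = Z.
  H_1: rank ker ∂_1 − rank ∂_2 = (21 − 6) − 13 = 2, and the invariant factors of ∂_2 are all 1, so H_1 = Z^2.
  H_2: rank ker ∂_2 − rank ∂_3 = (14 − 13) − 0 = 1, and there is no ∂_3, so H_2 = Z.

H_0 = Z,  H_1 = Z^2,  H_2 = Z.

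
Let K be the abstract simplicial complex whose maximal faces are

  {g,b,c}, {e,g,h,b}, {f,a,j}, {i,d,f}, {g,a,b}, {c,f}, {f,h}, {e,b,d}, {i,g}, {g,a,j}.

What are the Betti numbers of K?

b_0 = 1, b_1 = 4, b_2 = 0, b_3 = 0.

We work with the vertex ordering a < b < c < d < e < f < g < h < i < j. The simplices of K, each written with vertices in increasing order, are:

  0-simplices (10): a, b, c, d, e, f, g, h, i, j
  1-simplices (22): ab, af, ag, aj, bc, bd, be, bg, bh, cf, cg, de, df, di, eg, eh, fh, fi, fj, gh, gi, gj
  2-simplices (10): abg, afj, agj, bcg, bde, beg, beh, bgh, dfi, egh
  3-simplices (1): begh

so the chain groups are C_0 ≅ Z^10, C_1 ≅ Z^22, C_2 ≅ Z^10, C_3 ≅ Z^1.

The boundary map ∂_1: C_1 → C_0 is given by ∂[p,q] = [q] − [p]. For instance
  ∂cg = g − c.
The resulting 10×22 matrix has rank 9, and its Smith normal form has invariant factors (1,1,1,1,1,1,1,1,1).

The boundary map ∂_2: C_2 → C_1 acts by ∂[p,q,r] = [q,r] − [p,r] + [p,q]. For instance
  ∂beh = eh − bh + be,
  ∂bgh = gh − bh + bg.
The resulting 22×10 matrix has rank 9, and its Smith normal form has invariant factors (1,1,1,1,1,1,1,1,1).

Boundary ∂_3: C_3 → C_2 sends each 3-simplex σ to the alternating sum Σ_i (−1)^i (σ with its i-th vertex removed). For instance
  ∂begh = egh − bgh + beh − beg.
This gives a 10×1 integer matrix of rank 1; reducing to Smith normal form yields diagonal entries (1).

Computing H_k = (kernel of ∂_k) / (image of ∂_{k+1}):

  H_0: rank C_0 − rank ∂_1 = 10 − 9 = 1, and the invariant factors of ∂_1 are all 1, so H_0 = Z.
  H_1: rank ker ∂_1 − rank ∂_2 = (22 − 9) − 9 = 4, and the invariant factors of ∂_2 are all 1, so H_1 = Z^4.
  H_2: rank ker ∂_2 − rank ∂_3 = (10 − 9) − 1 = 0, and the invariant factors of ∂_3 are all 1, so H_2 = 0.
  H_3: rank ker ∂_3 − rank ∂_4 = (1 − 1) − 0 = 0, and there is no ∂_4, so H_3 = 0.

Hence the Betti numbers are b_0 = 1, b_1 = 4, b_2 = 0, b_3 = 0.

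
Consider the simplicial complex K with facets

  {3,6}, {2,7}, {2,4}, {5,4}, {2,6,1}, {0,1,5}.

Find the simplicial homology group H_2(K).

H_2 ≅ 0.

Fix the vertex order 0 < 1 < 2 < 3 < 4 < 5 < 6 < 7 and write every simplex with vertices in increasing order. Then dim K = 2 and the simplices of K are:

  0-simplices (8): [0], [1], [2], [3], [4], [5], [6], [7]
  1-simplices (10): [0,1], [0,5], [1,2], [1,5], [1,6], [2,4], [2,6], [2,7], [3,6], [4,5]
  2-simplices (2): [0,1,5], [1,2,6]

so the chain groups are C_0 ≅ Z^8, C_1 ≅ Z^10, C_2 ≅ Z^2.

∂_1: C_1 → C_0 is given by ∂[p,q] = [q] − [p]. For instance
  ∂[4,5] = [5] − [4].
As a 8×10 matrix over Z this has rank 7, with invariant factors (1,1,1,1,1,1,1).

∂_2: C_2 → C_1 sends each 2-simplex [p,q,r] to [q,r] − [p,r] + [p,q]. For instance
  ∂[0,1,5] = [1,5] − [0,5] + [0,1],
  ∂[1,2,6] = [2,6] − [1,6] + [1,2].
This gives a 10×2 integer matrix of rank 2; reducing to Smith normal form yields diagonal entries (1,1).

Computing H_k = (kernel of ∂_k) / (image of ∂_{k+1}):

  H_2: rank ker ∂_2 − rank ∂_3 = (2 − 2) − 0 = 0, and there is no ∂_3, so H_2 ≅ 0.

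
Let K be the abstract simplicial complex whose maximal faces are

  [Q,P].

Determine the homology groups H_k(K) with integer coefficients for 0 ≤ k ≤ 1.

H_0 ≅ Z,  H_1 = 0.

Order the vertices as P < Q. Listing each simplex with vertices in this order, K has dimension 1 with simplices:

  0-simplices (2): P, Q
  1-simplices (1): PQ

so the chain groups are C_0 ≅ Z^2, C_1 ≅ Z^1.

The boundary map ∂_1: C_1 → C_0 is given by ∂[p,q] = [q] − [p].
The 2×1 boundary matrix has rank 1 and Smith normal form diag(1).

Reading off H_k = ker ∂_k / im ∂_{k+1}:

  H_0: rank C_0 − rank ∂_1 = 2 − 1 = 1, and the invariant factors of ∂_1 are all 1, so H_0 = Z.
  H_1: rank ker ∂_1 − rank ∂_2 = (1 − 1) − 0 = 0, and there is no ∂_2, so H_1 = 0.

As a check, the Euler characteristic is 2 − 1 = 1, which agrees with 1 − 0 = 1.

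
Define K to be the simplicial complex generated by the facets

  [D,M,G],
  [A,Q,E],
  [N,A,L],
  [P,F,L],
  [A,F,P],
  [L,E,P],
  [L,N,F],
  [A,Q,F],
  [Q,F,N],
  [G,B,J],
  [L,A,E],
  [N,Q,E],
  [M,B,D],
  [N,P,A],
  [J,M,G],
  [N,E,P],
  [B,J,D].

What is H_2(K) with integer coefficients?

K has 12 vertices, 28 edges, 17 triangles.
rank ∂_2 = 17, rank ∂_3 = 0 ⇒ b_2 = 17 − 17 − 0 = 0. So H_2 ≅ 0.

H_2 = 0.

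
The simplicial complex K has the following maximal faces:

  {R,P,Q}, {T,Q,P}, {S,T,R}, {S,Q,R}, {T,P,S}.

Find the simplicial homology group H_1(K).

Take the total order P < Q < R < S < T on the vertex set. Then K (dimension 2) consists of the simplices:

  0-simplices (5): P, Q, R, S, T
  1-simplices (10): PQ, PR, PS, PT, QR, QS, QT, RS, RT, ST
  2-simplices (5): PQR, PQT, PST, QRS, RST

Hence C_0 ≅ Z^5, C_1 ≅ Z^10, C_2 ≅ Z^5.

The boundary map ∂_1: C_1 → C_0 maps an edge to its endpoints' difference, ∂[p,q] = q − p. For instance
  ∂PR = R − P.
The 5×10 boundary matrix has rank 4 and Smith normal form diag(1,1,1,1).

∂_2: C_2 → C_1 acts by ∂[p,q,r] = [q,r] − [p,r] + [p,q]. For instance
  ∂PST = ST − PT + PS,
  ∂QRS = RS − QS + QR.
The resulting 10×5 matrix has rank 5, and its Smith normal form has invariant factors (1,1,1,1,1).

Reading off H_k = ker ∂_k / im ∂_{k+1}:

  H_1: rank ker ∂_1 − rank ∂_2 = (10 − 4) − 5 = 1, and the invariant factors of ∂_2 are all 1, so H_1 = Z.

H_1 ≅ Z.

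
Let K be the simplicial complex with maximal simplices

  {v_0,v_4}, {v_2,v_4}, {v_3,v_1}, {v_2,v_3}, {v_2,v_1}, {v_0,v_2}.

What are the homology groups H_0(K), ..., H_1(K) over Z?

H_0 ≅ Z,  H_1 ≅ Z^2.

Take the total order v_0 < v_1 < v_2 < v_3 < v_4 on the vertex set. Then K (dimension 1) consists of the simplices:

  0-simplices (5): [v_0], [v_1], [v_2], [v_3], [v_4]
  1-simplices (6): [v_0,v_2], [v_0,v_4], [v_1,v_2], [v_1,v_3], [v_2,v_3], [v_2,v_4]

so the chain groups are C_0 ≅ Z^5, C_1 ≅ Z^6.

The boundary map ∂_1: C_1 → C_0 maps an edge to its endpoints' difference, ∂[p,q] = q − p.
This gives a 5×6 integer matrix of rank 4; reducing to Smith normal form yields diagonal entries (1,1,1,1).

From H_k ≅ ker(∂_k) / im(∂_{k+1}) we obtain:

  H_0: rank C_0 − rank ∂_1 = 5 − 4 = 1, and the invariant factors of ∂_1 are all 1, so H_0 = Z.
  H_1: rank ker ∂_1 − rank ∂_2 = (6 − 4) − 0 = 2, and there is no ∂_2, so H_1 = Z^2.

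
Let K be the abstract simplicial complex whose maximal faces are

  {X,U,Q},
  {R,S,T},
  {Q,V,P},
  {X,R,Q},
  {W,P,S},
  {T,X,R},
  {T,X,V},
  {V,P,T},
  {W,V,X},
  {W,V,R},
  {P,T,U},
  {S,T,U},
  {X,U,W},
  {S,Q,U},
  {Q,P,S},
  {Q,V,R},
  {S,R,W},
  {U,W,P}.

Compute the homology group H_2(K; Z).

Order the vertices as P < Q < R < S < T < U < V < W < X. Listing each simplex with vertices in this order, K has dimension 2 with simplices:

  0-simplices (9): P, Q, R, S, T, U, V, W, X
  1-simplices (27): PQ, PS, PT, PU, PV, PW, QR, QS, QU, QV, QX, RS, RT, RV, RW, RX, ST, SU, SW, TU, TV, TX, UW, UX, VW, VX, WX
  2-simplices (18): PQS, PQV, PSW, PTU, PTV, PUW, QRV, QRX, QSU, QUX, RST, RSW, RTX, RVW, STU, TVX, UWX, VWX

so the chain groups are C_0 ≅ Z^9, C_1 ≅ Z^27, C_2 ≅ Z^18.

Boundary ∂_1: C_1 → C_0 is given by ∂[p,q] = [q] − [p]. For instance
  ∂SU = U − S.
The 9×27 boundary matrix has rank 8 and Smith normal form diag(1,1,1,1,1,1,1,1).

Boundary ∂_2: C_2 → C_1 acts by ∂[p,q,r] = [q,r] − [p,r] + [p,q]. For instance
  ∂RTX = TX − RX + RT,
  ∂VWX = WX − VX + VW.
As a 27×18 matrix over Z this has rank 18, with invariant factors (1,1,1,1,1,1,1,1,1,1,1,1,1,1,1,1,1,2).

Now H_k = ker ∂_k / im ∂_{k+1}, so:

  H_2: rank ker ∂_2 − rank ∂_3 = (18 − 18) − 0 = 0, and there is no ∂_3, so H_2 = 0.

(K is a triangulation of the Klein bottle.)

H_2 = 0.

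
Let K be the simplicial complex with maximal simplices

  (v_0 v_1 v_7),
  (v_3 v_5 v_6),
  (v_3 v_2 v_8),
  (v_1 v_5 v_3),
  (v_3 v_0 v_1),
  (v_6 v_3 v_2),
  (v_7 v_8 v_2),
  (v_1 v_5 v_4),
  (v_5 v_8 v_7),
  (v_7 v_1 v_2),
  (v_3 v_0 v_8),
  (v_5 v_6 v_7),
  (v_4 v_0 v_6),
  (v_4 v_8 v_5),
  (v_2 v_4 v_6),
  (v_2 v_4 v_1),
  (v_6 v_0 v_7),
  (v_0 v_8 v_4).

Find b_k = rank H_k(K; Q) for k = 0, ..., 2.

b_0 = 1, b_1 = 2, b_2 = 1.

We work with the vertex ordering v_0 < v_1 < v_2 < v_3 < v_4 < v_5 < v_6 < v_7 < v_8. The simplices of K, each written with vertices in increasing order, are:

  0-simplices (9): [v_0], [v_1], [v_2], [v_3], [v_4], [v_5], [v_6], [v_7], [v_8]
  1-simplices (27): (27 of them)
  2-simplices (18): (18 of them)

giving chain groups C_0 ≅ Z^9, C_1 ≅ Z^27, C_2 ≅ Z^18.

∂_1: C_1 → C_0 maps an edge to its endpoints' difference, ∂[p,q] = q − p.
This gives a 9×27 integer matrix of rank 8; reducing to Smith normal form yields diagonal entries (1,1,1,1,1,1,1,1).

Boundary ∂_2: C_2 → C_1 acts by ∂[p,q,r] = [q,r] − [p,r] + [p,q]. For instance
  ∂[v_2,v_4,v_6] = [v_4,v_6] − [v_2,v_6] + [v_2,v_4],
  ∂[v_0,v_4,v_8] = [v_4,v_8] − [v_0,v_8] + [v_0,v_4].
As a 27×18 matrix over Z this has rank 17, with invariant factors (1,1,1,1,1,1,1,1,1,1,1,1,1,1,1,1,1).

From H_k ≅ ker(∂_k) / im(∂_{k+1}) we obtain:

  H_0: rank C_0 − rank ∂_1 = 9 − 8 = 1, and the invariant factors of ∂_1 are all 1, so H_0 ≅ Z.
  H_1: rank ker ∂_1 − rank ∂_2 = (27 − 8) − 17 = 2, and the invariant factors of ∂_2 are all 1, so H_1 ≅ Z^2.
  H_2: rank ker ∂_2 − rank ∂_3 = (18 − 17) − 0 = 1, and there is no ∂_3, so H_2 ≅ Z.

As a check, the Euler characteristic is 9 − 27 + 18 = 0, which agrees with 1 − 2 + 1 = 0.

Hence the Betti numbers are b_0 = 1, b_1 = 2, b_2 = 1.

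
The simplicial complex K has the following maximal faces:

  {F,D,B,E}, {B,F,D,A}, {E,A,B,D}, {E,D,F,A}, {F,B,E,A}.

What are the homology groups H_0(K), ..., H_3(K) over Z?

H_0 ≅ Z,  H_1 = 0,  H_2 = 0,  H_3 ≅ Z.

Fix the vertex order A < B < D < E < F and write every simplex with vertices in increasing order. Then dim K = 3 and the simplices of K are:

  0-simplices (5): A, B, D, E, F
  1-simplices (10): AB, AD, AE, AF, BD, BE, BF, DE, DF, EF
  2-simplices (10): ABD, ABE, ABF, ADE, ADF, AEF, BDE, BDF, BEF, DEF
  3-simplices (5): ABDE, ABDF, ABEF, ADEF, BDEF

Hence C_0 ≅ Z^5, C_1 ≅ Z^10, C_2 ≅ Z^10, C_3 ≅ Z^5.

The boundary map ∂_1: C_1 → C_0 sends each edge [p,q] (with p < q) to q − p. For instance
  ∂AE = E − A.
As a 5×10 matrix over Z this has rank 4, with invariant factors (1,1,1,1).

The boundary map ∂_2: C_2 → C_1 maps a triangle to the signed sum of its edges. For instance
  ∂BDE = DE − BE + BD,
  ∂ABE = BE − AE + AB.
The resulting 10×10 matrix has rank 6, and its Smith normal form has invariant factors (1,1,1,1,1,1).

∂_3: C_3 → C_2 sends each 3-simplex σ to the alternating sum Σ_i (−1)^i (σ with its i-th vertex removed). For instance
  ∂ABDE = BDE − ADE + ABE − ABD,
  ∂ADEF = DEF − AEF + ADF − ADE.
The 10×5 boundary matrix has rank 4 and Smith normal form diag(1,1,1,1).

Reading off H_k = ker ∂_k / im ∂_{k+1}:

  H_0: rank C_0 − rank ∂_1 = 5 − 4 = 1, and the invariant factors of ∂_1 are all 1, so H_0 = Z.
  H_1: rank ker ∂_1 − rank ∂_2 = (10 − 4) − 6 = 0, and the invariant factors of ∂_2 are all 1, so H_1 = 0.
  H_2: rank ker ∂_2 − rank ∂_3 = (10 − 6) − 4 = 0, and the invariant factors of ∂_3 are all 1, so H_2 = 0.
  H_3: rank ker ∂_3 − rank ∂_4 = (5 − 4) − 0 = 1, and there is no ∂_4, so H_3 = Z.

(K is a triangulation of the 3-sphere S^3.)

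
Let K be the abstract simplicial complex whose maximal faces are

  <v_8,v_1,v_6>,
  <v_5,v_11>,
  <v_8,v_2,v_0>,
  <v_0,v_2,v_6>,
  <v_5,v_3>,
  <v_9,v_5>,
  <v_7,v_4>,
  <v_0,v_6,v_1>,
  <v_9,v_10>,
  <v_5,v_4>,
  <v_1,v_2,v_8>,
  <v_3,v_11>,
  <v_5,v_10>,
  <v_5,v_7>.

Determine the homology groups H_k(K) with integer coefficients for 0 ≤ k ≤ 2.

H_0 ≅ Z^2,  H_1 ≅ Z^4,  H_2 = 0.

Order the vertices as v_0 < v_1 < v_2 < v_3 < v_4 < v_5 < v_6 < v_7 < v_8 < v_9 < v_10 < v_11. Listing each simplex with vertices in this order, K has dimension 2 with simplices:

  0-simplices (12): [v_0], [v_1], [v_2], [v_3], [v_4], [v_5], [v_6], [v_7], [v_8], [v_9], [v_10], [v_11]
  1-simplices (19): (19 of them)
  2-simplices (5): [v_0,v_1,v_6], [v_0,v_2,v_6], [v_0,v_2,v_8], [v_1,v_2,v_8], [v_1,v_6,v_8]

so the chain groups are C_0 ≅ Z^12, C_1 ≅ Z^19, C_2 ≅ Z^5.

The boundary map ∂_1: C_1 → C_0 maps an edge to its endpoints' difference, ∂[p,q] = q − p.
This gives a 12×19 integer matrix of rank 10; reducing to Smith normal form yields diagonal entries (1,1,1,1,1,1,1,1,1,1).

∂_2: C_2 → C_1 acts by ∂[p,q,r] = [q,r] − [p,r] + [p,q]. For instance
  ∂[v_0,v_1,v_6] = [v_1,v_6] − [v_0,v_6] + [v_0,v_1],
  ∂[v_0,v_2,v_8] = [v_2,v_8] − [v_0,v_8] + [v_0,v_2].
As a 19×5 matrix over Z this has rank 5, with invariant factors (1,1,1,1,1).

Now H_k = ker ∂_k / im ∂_{k+1}, so:

  H_0: rank C_0 − rank ∂_1 = 12 − 10 = 2, and the invariant factors of ∂_1 are all 1, so H_0 ≅ Z^2.
  H_1: rank ker ∂_1 − rank ∂_2 = (19 − 10) − 5 = 4, and the invariant factors of ∂_2 are all 1, so H_1 ≅ Z^4.
  H_2: rank ker ∂_2 − rank ∂_3 = (5 − 5) − 0 = 0, and there is no ∂_3, so H_2 ≅ 0.

As a check, the Euler characteristic is 12 − 19 + 5 = -2, which agrees with 2 − 4 + 0 = -2.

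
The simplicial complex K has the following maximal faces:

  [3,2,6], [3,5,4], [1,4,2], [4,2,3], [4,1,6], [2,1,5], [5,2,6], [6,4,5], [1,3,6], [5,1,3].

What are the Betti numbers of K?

b_0 = 1, b_1 = 0, b_2 = 0.

Order the vertices as 1 < 2 < 3 < 4 < 5 < 6. Listing each simplex with vertices in this order, K has dimension 2 with simplices:

  0-simplices (6): [1], [2], [3], [4], [5], [6]
  1-simplices (15): [1,2], [1,3], [1,4], [1,5], [1,6], [2,3], [2,4], [2,5], [2,6], [3,4], [3,5], [3,6], [4,5], [4,6], [5,6]
  2-simplices (10): [1,2,4], [1,2,5], [1,3,5], [1,3,6], [1,4,6], [2,3,4], [2,3,6], [2,5,6], [3,4,5], [4,5,6]

Hence C_0 ≅ Z^6, C_1 ≅ Z^15, C_2 ≅ Z^10.

The boundary map ∂_1: C_1 → C_0 maps an edge to its endpoints' difference, ∂[p,q] = q − p.
The 6×15 boundary matrix has rank 5 and Smith normal form diag(1,1,1,1,1).

Boundary ∂_2: C_2 → C_1 maps a triangle to the signed sum of its edges. For instance
  ∂[2,5,6] = [5,6] − [2,6] + [2,5],
  ∂[1,2,5] = [2,5] − [1,5] + [1,2].
This gives a 15×10 integer matrix of rank 10; reducing to Smith normal form yields diagonal entries (1,1,1,1,1,1,1,1,1,2).

From H_k ≅ ker(∂_k) / im(∂_{k+1}) we obtain:

  H_0: rank C_0 − rank ∂_1 = 6 − 5 = 1, and the invariant factors of ∂_1 are all 1, so H_0 ≅ Z.
  H_1: rank ker ∂_1 − rank ∂_2 = (15 − 5) − 10 = 0, and ∂_2 has invariant factor 2 > 1, so H_1 ≅ Z/2.
  H_2: rank ker ∂_2 − rank ∂_3 = (10 − 10) − 0 = 0, and there is no ∂_3, so H_2 ≅ 0.

As a check, the Euler characteristic is 6 − 15 + 10 = 1, which agrees with 1 − 0 + 0 = 1.

Hence the Betti numbers are b_0 = 1, b_1 = 0, b_2 = 0.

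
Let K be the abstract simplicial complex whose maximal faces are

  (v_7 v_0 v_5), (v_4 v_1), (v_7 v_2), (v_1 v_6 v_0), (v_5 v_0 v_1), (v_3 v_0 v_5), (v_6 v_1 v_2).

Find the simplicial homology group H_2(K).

Take the total order v_0 < v_1 < v_2 < v_3 < v_4 < v_5 < v_6 < v_7 on the vertex set. Then K (dimension 2) consists of the simplices:

  0-simplices (8): [v_0], [v_1], [v_2], [v_3], [v_4], [v_5], [v_6], [v_7]
  1-simplices (13): [v_0,v_1], [v_0,v_3], [v_0,v_5], [v_0,v_6], [v_0,v_7], [v_1,v_2], [v_1,v_4], [v_1,v_5], [v_1,v_6], [v_2,v_6], [v_2,v_7], [v_3,v_5], [v_5,v_7]
  2-simplices (5): [v_0,v_1,v_5], [v_0,v_1,v_6], [v_0,v_3,v_5], [v_0,v_5,v_7], [v_1,v_2,v_6]

so the chain groups are C_0 ≅ Z^8, C_1 ≅ Z^13, C_2 ≅ Z^5.

The boundary map ∂_1: C_1 → C_0 is given by ∂[p,q] = [q] − [p].
This gives a 8×13 integer matrix of rank 7; reducing to Smith normal form yields diagonal entries (1,1,1,1,1,1,1).

∂_2: C_2 → C_1 maps a triangle to the signed sum of its edges. For instance
  ∂[v_0,v_1,v_5] = [v_1,v_5] − [v_0,v_5] + [v_0,v_1],
  ∂[v_0,v_3,v_5] = [v_3,v_5] − [v_0,v_5] + [v_0,v_3].
The 13×5 boundary matrix has rank 5 and Smith normal form diag(1,1,1,1,1).

Reading off H_k = ker ∂_k / im ∂_{k+1}:

  H_2: rank ker ∂_2 − rank ∂_3 = (5 − 5) − 0 = 0, and there is no ∂_3, so H_2 ≅ 0.

H_2 = 0.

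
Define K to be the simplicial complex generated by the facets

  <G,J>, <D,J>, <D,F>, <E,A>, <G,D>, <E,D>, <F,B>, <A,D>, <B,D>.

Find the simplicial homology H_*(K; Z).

K has 7 vertices, 9 edges.
rank ∂_0 = 0, rank ∂_1 = 6 ⇒ b_0 = 7 − 0 − 6 = 1; all invariant factors of ∂_1 are 1 so no torsion. So H_0 ≅ Z.
rank ∂_1 = 6, rank ∂_2 = 0 ⇒ b_1 = 9 − 6 − 0 = 3. So H_1 ≅ Z^3.

H_0 ≅ Z,  H_1 ≅ Z^3.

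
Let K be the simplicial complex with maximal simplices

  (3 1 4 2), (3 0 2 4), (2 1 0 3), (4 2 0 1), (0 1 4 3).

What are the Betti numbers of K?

b_0 = 1, b_1 = 0, b_2 = 0, b_3 = 1.

Order the vertices as 0 < 1 < 2 < 3 < 4. Listing each simplex with vertices in this order, K has dimension 3 with simplices:

  0-simplices (5): [0], [1], [2], [3], [4]
  1-simplices (10): [0,1], [0,2], [0,3], [0,4], [1,2], [1,3], [1,4], [2,3], [2,4], [3,4]
  2-simplices (10): [0,1,2], [0,1,3], [0,1,4], [0,2,3], [0,2,4], [0,3,4], [1,2,3], [1,2,4], [1,3,4], [2,3,4]
  3-simplices (5): [0,1,2,3], [0,1,2,4], [0,1,3,4], [0,2,3,4], [1,2,3,4]

giving chain groups C_0 ≅ Z^5, C_1 ≅ Z^10, C_2 ≅ Z^10, C_3 ≅ Z^5.

Boundary ∂_1: C_1 → C_0 maps an edge to its endpoints' difference, ∂[p,q] = q − p. For instance
  ∂[1,4] = [4] − [1].
The resulting 5×10 matrix has rank 4, and its Smith normal form has invariant factors (1,1,1,1).

The boundary map ∂_2: C_2 → C_1 sends each 2-simplex [p,q,r] to [q,r] − [p,r] + [p,q]. For instance
  ∂[1,2,3] = [2,3] − [1,3] + [1,2],
  ∂[0,1,3] = [1,3] − [0,3] + [0,1].
The resulting 10×10 matrix has rank 6, and its Smith normal form has invariant factors (1,1,1,1,1,1).

The boundary map ∂_3: C_3 → C_2 sends each 3-simplex σ to the alternating sum Σ_i (−1)^i (σ with its i-th vertex removed). For instance
  ∂[1,2,3,4] = [2,3,4] − [1,3,4] + [1,2,4] − [1,2,3],
  ∂[0,1,2,4] = [1,2,4] − [0,2,4] + [0,1,4] − [0,1,2].
The resulting 10×5 matrix has rank 4, and its Smith normal form has invariant factors (1,1,1,1).

Reading off H_k = ker ∂_k / im ∂_{k+1}:

  H_0: rank C_0 − rank ∂_1 = 5 − 4 = 1, and the invariant factors of ∂_1 are all 1, so H_0 ≅ Z.
  H_1: rank ker ∂_1 − rank ∂_2 = (10 − 4) − 6 = 0, and the invariant factors of ∂_2 are all 1, so H_1 ≅ 0.
  H_2: rank ker ∂_2 − rank ∂_3 = (10 − 6) − 4 = 0, and the invariant factors of ∂_3 are all 1, so H_2 ≅ 0.
  H_3: rank ker ∂_3 − rank ∂_4 = (5 − 4) − 0 = 1, and there is no ∂_4, so H_3 ≅ Z.

(K is a triangulation of the 3-sphere S^3.)

Hence the Betti numbers are b_0 = 1, b_1 = 0, b_2 = 0, b_3 = 1.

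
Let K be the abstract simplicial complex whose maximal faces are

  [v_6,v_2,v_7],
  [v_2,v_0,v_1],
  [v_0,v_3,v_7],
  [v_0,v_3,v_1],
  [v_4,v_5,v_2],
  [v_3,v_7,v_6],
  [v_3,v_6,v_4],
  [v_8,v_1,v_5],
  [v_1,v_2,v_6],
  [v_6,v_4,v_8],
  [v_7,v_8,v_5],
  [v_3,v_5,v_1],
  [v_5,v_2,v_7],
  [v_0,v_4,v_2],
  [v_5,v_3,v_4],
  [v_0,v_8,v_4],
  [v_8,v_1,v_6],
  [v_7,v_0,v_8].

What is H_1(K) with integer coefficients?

H_1 = Z^2.

We work with the vertex ordering v_0 < v_1 < v_2 < v_3 < v_4 < v_5 < v_6 < v_7 < v_8. The simplices of K, each written with vertices in increasing order, are:

  0-simplices (9): [v_0], [v_1], [v_2], [v_3], [v_4], [v_5], [v_6], [v_7], [v_8]
  1-simplices (27): (27 of them)
  2-simplices (18): (18 of them)

giving chain groups C_0 ≅ Z^9, C_1 ≅ Z^27, C_2 ≅ Z^18.

The boundary map ∂_1: C_1 → C_0 sends each edge [p,q] (with p < q) to q − p.
The resulting 9×27 matrix has rank 8, and its Smith normal form has invariant factors (1,1,1,1,1,1,1,1).

The boundary map ∂_2: C_2 → C_1 sends each 2-simplex [p,q,r] to [q,r] − [p,r] + [p,q]. For instance
  ∂[v_4,v_6,v_8] = [v_6,v_8] − [v_4,v_8] + [v_4,v_6],
  ∂[v_0,v_1,v_3] = [v_1,v_3] − [v_0,v_3] + [v_0,v_1].
The resulting 27×18 matrix has rank 17, and its Smith normal form has invariant factors (1,1,1,1,1,1,1,1,1,1,1,1,1,1,1,1,1).

Reading off H_k = ker ∂_k / im ∂_{k+1}:

  H_1: rank ker ∂_1 − rank ∂_2 = (27 − 8) − 17 = 2, and the invariant factors of ∂_2 are all 1, so H_1 ≅ Z^2.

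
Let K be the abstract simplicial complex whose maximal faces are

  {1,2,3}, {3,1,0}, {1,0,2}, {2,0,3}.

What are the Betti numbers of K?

b_0 = 1, b_1 = 0, b_2 = 1.

We work with the vertex ordering 0 < 1 < 2 < 3. The simplices of K, each written with vertices in increasing order, are:

  0-simplices (4): [0], [1], [2], [3]
  1-simplices (6): [0,1], [0,2], [0,3], [1,2], [1,3], [2,3]
  2-simplices (4): [0,1,2], [0,1,3], [0,2,3], [1,2,3]

Hence C_0 ≅ Z^4, C_1 ≅ Z^6, C_2 ≅ Z^4.

Boundary ∂_1: C_1 → C_0 is given by ∂[p,q] = [q] − [p]. For instance
  ∂[0,2] = [2] − [0].
The 4×6 boundary matrix has rank 3 and Smith normal form diag(1,1,1).

The boundary map ∂_2: C_2 → C_1 maps a triangle to the signed sum of its edges. For instance
  ∂[0,1,3] = [1,3] − [0,3] + [0,1],
  ∂[0,1,2] = [1,2] − [0,2] + [0,1].
The 6×4 boundary matrix has rank 3 and Smith normal form diag(1,1,1).

Computing H_k = (kernel of ∂_k) / (image of ∂_{k+1}):

  H_0: rank C_0 − rank ∂_1 = 4 − 3 = 1, and the invariant factors of ∂_1 are all 1, so H_0 ≅ Z.
  H_1: rank ker ∂_1 − rank ∂_2 = (6 − 3) − 3 = 0, and the invariant factors of ∂_2 are all 1, so H_1 ≅ 0.
  H_2: rank ker ∂_2 − rank ∂_3 = (4 − 3) − 0 = 1, and there is no ∂_3, so H_2 ≅ Z.

(K is a triangulation of the 2-sphere S^2.)

Hence the Betti numbers are b_0 = 1, b_1 = 0, b_2 = 1.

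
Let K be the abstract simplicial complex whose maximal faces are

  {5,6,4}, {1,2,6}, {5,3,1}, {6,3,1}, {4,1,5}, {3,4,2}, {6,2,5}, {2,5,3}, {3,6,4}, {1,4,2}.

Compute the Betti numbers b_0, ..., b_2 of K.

We work with the vertex ordering 1 < 2 < 3 < 4 < 5 < 6. The simplices of K, each written with vertices in increasing order, are:

  0-simplices (6): [1], [2], [3], [4], [5], [6]
  1-simplices (15): [1,2], [1,3], [1,4], [1,5], [1,6], [2,3], [2,4], [2,5], [2,6], [3,4], [3,5], [3,6], [4,5], [4,6], [5,6]
  2-simplices (10): [1,2,4], [1,2,6], [1,3,5], [1,3,6], [1,4,5], [2,3,4], [2,3,5], [2,5,6], [3,4,6], [4,5,6]

giving chain groups C_0 ≅ Z^6, C_1 ≅ Z^15, C_2 ≅ Z^10.

∂_1: C_1 → C_0 is given by ∂[p,q] = [q] − [p]. For instance
  ∂[1,5] = [5] − [1].
As a 6×15 matrix over Z this has rank 5, with invariant factors (1,1,1,1,1).

The boundary map ∂_2: C_2 → C_1 maps a triangle to the signed sum of its edges. For instance
  ∂[2,5,6] = [5,6] − [2,6] + [2,5],
  ∂[1,2,4] = [2,4] − [1,4] + [1,2].
As a 15×10 matrix over Z this has rank 10, with invariant factors (1,1,1,1,1,1,1,1,1,2).

Now H_k = ker ∂_k / im ∂_{k+1}, so:

  H_0: rank C_0 − rank ∂_1 = 6 − 5 = 1, and the invariant factors of ∂_1 are all 1, so H_0 = Z.
  H_1: rank ker ∂_1 − rank ∂_2 = (15 − 5) − 10 = 0, and ∂_2 has invariant factor 2 > 1, so H_1 = Z/2Z.
  H_2: rank ker ∂_2 − rank ∂_3 = (10 − 10) − 0 = 0, and there is no ∂_3, so H_2 = 0.

(K is a triangulation of the real projective plane RP^2.)

Hence the Betti numbers are b_0 = 1, b_1 = 0, b_2 = 0.

b_0 = 1, b_1 = 0, b_2 = 0.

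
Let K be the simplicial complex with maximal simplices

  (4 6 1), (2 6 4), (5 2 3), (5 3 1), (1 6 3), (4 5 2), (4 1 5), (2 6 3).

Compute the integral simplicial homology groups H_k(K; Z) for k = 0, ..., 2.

H_0 = Z,  H_1 = 0,  H_2 = Z.

We work with the vertex ordering 1 < 2 < 3 < 4 < 5 < 6. The simplices of K, each written with vertices in increasing order, are:

  0-simplices (6): [1], [2], [3], [4], [5], [6]
  1-simplices (12): [1,3], [1,4], [1,5], [1,6], [2,3], [2,4], [2,5], [2,6], [3,5], [3,6], [4,5], [4,6]
  2-simplices (8): [1,3,5], [1,3,6], [1,4,5], [1,4,6], [2,3,5], [2,3,6], [2,4,5], [2,4,6]

Hence C_0 ≅ Z^6, C_1 ≅ Z^12, C_2 ≅ Z^8.

The boundary map ∂_1: C_1 → C_0 maps an edge to its endpoints' difference, ∂[p,q] = q − p. For instance
  ∂[1,5] = [5] − [1].
This gives a 6×12 integer matrix of rank 5; reducing to Smith normal form yields diagonal entries (1,1,1,1,1).

Boundary ∂_2: C_2 → C_1 sends each 2-simplex [p,q,r] to [q,r] − [p,r] + [p,q]. For instance
  ∂[2,3,5] = [3,5] − [2,5] + [2,3],
  ∂[2,4,6] = [4,6] − [2,6] + [2,4].
As a 12×8 matrix over Z this has rank 7, with invariant factors (1,1,1,1,1,1,1).

From H_k ≅ ker(∂_k) / im(∂_{k+1}) we obtain:

  H_0: rank C_0 − rank ∂_1 = 6 − 5 = 1, and the invariant factors of ∂_1 are all 1, so H_0 ≅ Z.
  H_1: rank ker ∂_1 − rank ∂_2 = (12 − 5) − 7 = 0, and the invariant factors of ∂_2 are all 1, so H_1 ≅ 0.
  H_2: rank ker ∂_2 − rank ∂_3 = (8 − 7) − 0 = 1, and there is no ∂_3, so H_2 ≅ Z.

(K is a triangulation of the 2-sphere S^2.)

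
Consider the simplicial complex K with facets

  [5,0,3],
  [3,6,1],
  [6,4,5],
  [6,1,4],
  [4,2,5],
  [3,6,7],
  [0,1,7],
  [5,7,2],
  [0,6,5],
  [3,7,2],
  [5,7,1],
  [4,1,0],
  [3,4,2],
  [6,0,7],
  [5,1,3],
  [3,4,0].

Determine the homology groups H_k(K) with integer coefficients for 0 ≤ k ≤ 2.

Order the vertices as 0 < 1 < 2 < 3 < 4 < 5 < 6 < 7. Listing each simplex with vertices in this order, K has dimension 2 with simplices:

  0-simplices (8): [0], [1], [2], [3], [4], [5], [6], [7]
  1-simplices (24): (24 of them)
  2-simplices (16): [0,1,4], [0,1,7], [0,3,4], [0,3,5], [0,5,6], [0,6,7], [1,3,5], [1,3,6], [1,4,6], [1,5,7], [2,3,4], [2,3,7], [2,4,5], [2,5,7], [3,6,7], [4,5,6]

so the chain groups are C_0 ≅ Z^8, C_1 ≅ Z^24, C_2 ≅ Z^16.

∂_1: C_1 → C_0 maps an edge to its endpoints' difference, ∂[p,q] = q − p.
The 8×24 boundary matrix has rank 7 and Smith normal form diag(1,1,1,1,1,1,1).

Boundary ∂_2: C_2 → C_1 acts by ∂[p,q,r] = [q,r] − [p,r] + [p,q]. For instance
  ∂[0,3,5] = [3,5] − [0,5] + [0,3],
  ∂[0,6,7] = [6,7] − [0,7] + [0,6].
The resulting 24×16 matrix has rank 15, and its Smith normal form has invariant factors (1,1,1,1,1,1,1,1,1,1,1,1,1,1,1).

Reading off H_k = ker ∂_k / im ∂_{k+1}:

  H_0: rank C_0 − rank ∂_1 = 8 − 7 = 1, and the invariant factors of ∂_1 are all 1, so H_0 ≅ Z.
  H_1: rank ker ∂_1 − rank ∂_2 = (24 − 7) − 15 = 2, and the invariant factors of ∂_2 are all 1, so H_1 ≅ Z^2.
  H_2: rank ker ∂_2 − rank ∂_3 = (16 − 15) − 0 = 1, and there is no ∂_3, so H_2 ≅ Z.

H_0 ≅ Z,  H_1 ≅ Z^2,  H_2 ≅ Z.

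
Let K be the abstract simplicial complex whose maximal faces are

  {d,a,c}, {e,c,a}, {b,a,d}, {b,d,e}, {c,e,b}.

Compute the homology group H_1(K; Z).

Take the total order a < b < c < d < e on the vertex set. Then K (dimension 2) consists of the simplices:

  0-simplices (5): a, b, c, d, e
  1-simplices (10): ab, ac, ad, ae, bc, bd, be, cd, ce, de
  2-simplices (5): abd, acd, ace, bce, bde

giving chain groups C_0 ≅ Z^5, C_1 ≅ Z^10, C_2 ≅ Z^5.

The boundary map ∂_1: C_1 → C_0 maps an edge to its endpoints' difference, ∂[p,q] = q − p.
The 5×10 boundary matrix has rank 4 and Smith normal form diag(1,1,1,1).

Boundary ∂_2: C_2 → C_1 maps a triangle to the signed sum of its edges. For instance
  ∂acd = cd − ad + ac,
  ∂abd = bd − ad + ab.
This gives a 10×5 integer matrix of rank 5; reducing to Smith normal form yields diagonal entries (1,1,1,1,1).

Now H_k = ker ∂_k / im ∂_{k+1}, so:

  H_1: rank ker ∂_1 − rank ∂_2 = (10 − 4) − 5 = 1, and the invariant factors of ∂_2 are all 1, so H_1 ≅ Z.

H_1 ≅ Z.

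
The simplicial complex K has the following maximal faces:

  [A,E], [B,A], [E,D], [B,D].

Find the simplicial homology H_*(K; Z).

H_0 ≅ Z,  H_1 ≅ Z.

Fix the vertex order A < B < D < E and write every simplex with vertices in increasing order. Then dim K = 1 and the simplices of K are:

  0-simplices (4): A, B, D, E
  1-simplices (4): AB, AE, BD, DE

giving chain groups C_0 ≅ Z^4, C_1 ≅ Z^4.

Boundary ∂_1: C_1 → C_0 is given by ∂[p,q] = [q] − [p].
As a 4×4 matrix over Z this has rank 3, with invariant factors (1,1,1).

Now H_k = ker ∂_k / im ∂_{k+1}, so:

  H_0: rank C_0 − rank ∂_1 = 4 − 3 = 1, and the invariant factors of ∂_1 are all 1, so H_0 = Z.
  H_1: rank ker ∂_1 − rank ∂_2 = (4 − 3) − 0 = 1, and there is no ∂_2, so H_1 = Z.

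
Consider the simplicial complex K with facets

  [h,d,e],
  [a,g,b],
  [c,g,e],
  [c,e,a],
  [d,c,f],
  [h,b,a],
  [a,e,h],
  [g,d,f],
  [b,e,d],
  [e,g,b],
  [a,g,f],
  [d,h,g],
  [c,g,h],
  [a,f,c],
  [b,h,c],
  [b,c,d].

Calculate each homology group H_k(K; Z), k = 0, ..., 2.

Fix the vertex order a < b < c < d < e < f < g < h and write every simplex with vertices in increasing order. Then dim K = 2 and the simplices of K are:

  0-simplices (8): a, b, c, d, e, f, g, h
  1-simplices (24): ab, ac, ae, af, ag, ah, bc, bd, be, bg, bh, cd, ce, cf, cg, ch, de, df, dg, dh, eg, eh, fg, gh
  2-simplices (16): abg, abh, ace, acf, aeh, afg, bcd, bch, bde, beg, cdf, ceg, cgh, deh, dfg, dgh

Hence C_0 ≅ Z^8, C_1 ≅ Z^24, C_2 ≅ Z^16.

The boundary map ∂_1: C_1 → C_0 sends each edge [p,q] (with p < q) to q − p.
The resulting 8×24 matrix has rank 7, and its Smith normal form has invariant factors (1,1,1,1,1,1,1).

∂_2: C_2 → C_1 maps a triangle to the signed sum of its edges. For instance
  ∂beg = eg − bg + be,
  ∂deh = eh − dh + de.
This gives a 24×16 integer matrix of rank 15; reducing to Smith normal form yields diagonal entries (1,1,1,1,1,1,1,1,1,1,1,1,1,1,1).

Reading off H_k = ker ∂_k / im ∂_{k+1}:

  H_0: rank C_0 − rank ∂_1 = 8 − 7 = 1, and the invariant factors of ∂_1 are all 1, so H_0 = Z.
  H_1: rank ker ∂_1 − rank ∂_2 = (24 − 7) − 15 = 2, and the invariant factors of ∂_2 are all 1, so H_1 = Z^2.
  H_2: rank ker ∂_2 − rank ∂_3 = (16 − 15) − 0 = 1, and there is no ∂_3, so H_2 = Z.

H_0 = Z,  H_1 = Z^2,  H_2 = Z.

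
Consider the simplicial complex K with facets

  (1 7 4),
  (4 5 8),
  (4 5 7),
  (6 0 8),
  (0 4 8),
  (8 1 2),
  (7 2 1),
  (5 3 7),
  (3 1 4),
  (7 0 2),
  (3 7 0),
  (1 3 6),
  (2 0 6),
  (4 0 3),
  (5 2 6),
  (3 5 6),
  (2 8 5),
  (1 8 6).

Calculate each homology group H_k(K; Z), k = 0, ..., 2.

H_0 = Z,  H_1 = Z ⊕ Z/2Z,  H_2 = 0.

Take the total order 0 < 1 < 2 < 3 < 4 < 5 < 6 < 7 < 8 on the vertex set. Then K (dimension 2) consists of the simplices:

  0-simplices (9): [0], [1], [2], [3], [4], [5], [6], [7], [8]
  1-simplices (27): (27 of them)
  2-simplices (18): [0,2,6], [0,2,7], [0,3,4], [0,3,7], [0,4,8], [0,6,8], [1,2,7], [1,2,8], [1,3,4], [1,3,6], [1,4,7], [1,6,8], [2,5,6], [2,5,8], [3,5,6], [3,5,7], [4,5,7], [4,5,8]

giving chain groups C_0 ≅ Z^9, C_1 ≅ Z^27, C_2 ≅ Z^18.

The boundary map ∂_1: C_1 → C_0 is given by ∂[p,q] = [q] − [p]. For instance
  ∂[3,6] = [6] − [3].
This gives a 9×27 integer matrix of rank 8; reducing to Smith normal form yields diagonal entries (1,1,1,1,1,1,1,1).

Boundary ∂_2: C_2 → C_1 maps a triangle to the signed sum of its edges. For instance
  ∂[3,5,7] = [5,7] − [3,7] + [3,5],
  ∂[1,3,6] = [3,6] − [1,6] + [1,3].
The 27×18 boundary matrix has rank 18 and Smith normal form diag(1,1,1,1,1,1,1,1,1,1,1,1,1,1,1,1,1,2).

Now H_k = ker ∂_k / im ∂_{k+1}, so:

  H_0: rank C_0 − rank ∂_1 = 9 − 8 = 1, and the invariant factors of ∂_1 are all 1, so H_0 ≅ Z.
  H_1: rank ker ∂_1 − rank ∂_2 = (27 − 8) − 18 = 1, and ∂_2 has invariant factor 2 > 1, so H_1 ≅ Z ⊕ Z/2Z.
  H_2: rank ker ∂_2 − rank ∂_3 = (18 − 18) − 0 = 0, and there is no ∂_3, so H_2 ≅ 0.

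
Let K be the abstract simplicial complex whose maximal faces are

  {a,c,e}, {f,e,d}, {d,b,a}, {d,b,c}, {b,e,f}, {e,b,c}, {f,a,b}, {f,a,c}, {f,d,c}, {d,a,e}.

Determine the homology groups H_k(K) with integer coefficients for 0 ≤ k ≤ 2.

Order the vertices as a < b < c < d < e < f. Listing each simplex with vertices in this order, K has dimension 2 with simplices:

  0-simplices (6): a, b, c, d, e, f
  1-simplices (15): ab, ac, ad, ae, af, bc, bd, be, bf, cd, ce, cf, de, df, ef
  2-simplices (10): abd, abf, ace, acf, ade, bcd, bce, bef, cdf, def

so the chain groups are C_0 ≅ Z^6, C_1 ≅ Z^15, C_2 ≅ Z^10.

The boundary map ∂_1: C_1 → C_0 is given by ∂[p,q] = [q] − [p].
The resulting 6×15 matrix has rank 5, and its Smith normal form has invariant factors (1,1,1,1,1).

The boundary map ∂_2: C_2 → C_1 acts by ∂[p,q,r] = [q,r] − [p,r] + [p,q]. For instance
  ∂ade = de − ae + ad,
  ∂ace = ce − ae + ac.
The resulting 15×10 matrix has rank 10, and its Smith normal form has invariant factors (1,1,1,1,1,1,1,1,1,2).

Computing H_k = (kernel of ∂_k) / (image of ∂_{k+1}):

  H_0: rank C_0 − rank ∂_1 = 6 − 5 = 1, and the invariant factors of ∂_1 are all 1, so H_0 = Z.
  H_1: rank ker ∂_1 − rank ∂_2 = (15 − 5) − 10 = 0, and ∂_2 has invariant factor 2 > 1, so H_1 = Z_2.
  H_2: rank ker ∂_2 − rank ∂_3 = (10 − 10) − 0 = 0, and there is no ∂_3, so H_2 = 0.

As a check, the Euler characteristic is 6 − 15 + 10 = 1, which agrees with 1 − 0 + 0 = 1.
(K is a triangulation of the real projective plane RP^2.)

H_0 ≅ Z,  H_1 ≅ Z_2,  H_2 = 0.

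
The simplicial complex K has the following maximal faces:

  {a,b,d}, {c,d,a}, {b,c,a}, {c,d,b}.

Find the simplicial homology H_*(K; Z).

Fix the vertex order a < b < c < d and write every simplex with vertices in increasing order. Then dim K = 2 and the simplices of K are:

  0-simplices (4): a, b, c, d
  1-simplices (6): ab, ac, ad, bc, bd, cd
  2-simplices (4): abc, abd, acd, bcd

giving chain groups C_0 ≅ Z^4, C_1 ≅ Z^6, C_2 ≅ Z^4.

The boundary map ∂_1: C_1 → C_0 sends each edge [p,q] (with p < q) to q − p.
As a 4×6 matrix over Z this has rank 3, with invariant factors (1,1,1).

Boundary ∂_2: C_2 → C_1 sends each 2-simplex [p,q,r] to [q,r] − [p,r] + [p,q]. For instance
  ∂abd = bd − ad + ab,
  ∂abc = bc − ac + ab.
The resulting 6×4 matrix has rank 3, and its Smith normal form has invariant factors (1,1,1).

Computing H_k = (kernel of ∂_k) / (image of ∂_{k+1}):

  H_0: rank C_0 − rank ∂_1 = 4 − 3 = 1, and the invariant factors of ∂_1 are all 1, so H_0 = Z.
  H_1: rank ker ∂_1 − rank ∂_2 = (6 − 3) − 3 = 0, and the invariant factors of ∂_2 are all 1, so H_1 = 0.
  H_2: rank ker ∂_2 − rank ∂_3 = (4 − 3) − 0 = 1, and there is no ∂_3, so H_2 = Z.

As a check, the Euler characteristic is 4 − 6 + 4 = 2, which agrees with 1 − 0 + 1 = 2.

H_0 = Z,  H_1 = 0,  H_2 = Z.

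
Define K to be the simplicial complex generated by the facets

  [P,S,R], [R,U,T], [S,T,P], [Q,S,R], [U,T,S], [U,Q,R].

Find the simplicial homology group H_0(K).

H_0 ≅ Z.

Take the total order P < Q < R < S < T < U on the vertex set. Then K (dimension 2) consists of the simplices:

  0-simplices (6): P, Q, R, S, T, U
  1-simplices (12): PR, PS, PT, QR, QS, QU, RS, RT, RU, ST, SU, TU
  2-simplices (6): PRS, PST, QRS, QRU, RTU, STU

giving chain groups C_0 ≅ Z^6, C_1 ≅ Z^12, C_2 ≅ Z^6.

The boundary map ∂_1: C_1 → C_0 is given by ∂[p,q] = [q] − [p].
As a 6×12 matrix over Z this has rank 5, with invariant factors (1,1,1,1,1).

The boundary map ∂_2: C_2 → C_1 acts by ∂[p,q,r] = [q,r] − [p,r] + [p,q]. For instance
  ∂STU = TU − SU + ST,
  ∂QRS = RS − QS + QR.
The resulting 12×6 matrix has rank 6, and its Smith normal form has invariant factors (1,1,1,1,1,1).

From H_k ≅ ker(∂_k) / im(∂_{k+1}) we obtain:

  H_0: rank C_0 − rank ∂_1 = 6 − 5 = 1, and the invariant factors of ∂_1 are all 1, so H_0 = Z.

(K is a triangulation of the cylinder S^1 x I.)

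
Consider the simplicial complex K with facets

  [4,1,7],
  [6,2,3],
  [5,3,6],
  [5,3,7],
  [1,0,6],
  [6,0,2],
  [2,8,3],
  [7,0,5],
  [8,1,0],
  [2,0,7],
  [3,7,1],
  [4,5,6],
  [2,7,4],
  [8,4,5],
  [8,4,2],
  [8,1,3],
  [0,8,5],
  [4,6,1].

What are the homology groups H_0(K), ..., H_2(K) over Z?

Take the total order 0 < 1 < 2 < 3 < 4 < 5 < 6 < 7 < 8 on the vertex set. Then K (dimension 2) consists of the simplices:

  0-simplices (9): [0], [1], [2], [3], [4], [5], [6], [7], [8]
  1-simplices (27): (27 of them)
  2-simplices (18): [0,1,6], [0,1,8], [0,2,6], [0,2,7], [0,5,7], [0,5,8], [1,3,7], [1,3,8], [1,4,6], [1,4,7], [2,3,6], [2,3,8], [2,4,7], [2,4,8], [3,5,6], [3,5,7], [4,5,6], [4,5,8]

so the chain groups are C_0 ≅ Z^9, C_1 ≅ Z^27, C_2 ≅ Z^18.

Boundary ∂_1: C_1 → C_0 maps an edge to its endpoints' difference, ∂[p,q] = q − p.
As a 9×27 matrix over Z this has rank 8, with invariant factors (1,1,1,1,1,1,1,1).

The boundary map ∂_2: C_2 → C_1 acts by ∂[p,q,r] = [q,r] − [p,r] + [p,q]. For instance
  ∂[0,2,6] = [2,6] − [0,6] + [0,2],
  ∂[1,3,7] = [3,7] − [1,7] + [1,3].
This gives a 27×18 integer matrix of rank 17; reducing to Smith normal form yields diagonal entries (1,1,1,1,1,1,1,1,1,1,1,1,1,1,1,1,1).

Computing H_k = (kernel of ∂_k) / (image of ∂_{k+1}):

  H_0: rank C_0 − rank ∂_1 = 9 − 8 = 1, and the invariant factors of ∂_1 are all 1, so H_0 ≅ Z.
  H_1: rank ker ∂_1 − rank ∂_2 = (27 − 8) − 17 = 2, and the invariant factors of ∂_2 are all 1, so H_1 ≅ Z^2.
  H_2: rank ker ∂_2 − rank ∂_3 = (18 − 17) − 0 = 1, and there is no ∂_3, so H_2 ≅ Z.

H_0 ≅ Z,  H_1 ≅ Z^2,  H_2 ≅ Z.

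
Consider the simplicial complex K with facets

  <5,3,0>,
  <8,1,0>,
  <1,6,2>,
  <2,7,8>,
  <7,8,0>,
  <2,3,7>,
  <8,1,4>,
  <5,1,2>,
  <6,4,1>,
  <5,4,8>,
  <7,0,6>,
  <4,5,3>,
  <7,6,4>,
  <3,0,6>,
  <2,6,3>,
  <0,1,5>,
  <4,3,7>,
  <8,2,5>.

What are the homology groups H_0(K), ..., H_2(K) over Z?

Take the total order 0 < 1 < 2 < 3 < 4 < 5 < 6 < 7 < 8 on the vertex set. Then K (dimension 2) consists of the simplices:

  0-simplices (9): [0], [1], [2], [3], [4], [5], [6], [7], [8]
  1-simplices (27): (27 of them)
  2-simplices (18): [0,1,5], [0,1,8], [0,3,5], [0,3,6], [0,6,7], [0,7,8], [1,2,5], [1,2,6], [1,4,6], [1,4,8], [2,3,6], [2,3,7], [2,5,8], [2,7,8], [3,4,5], [3,4,7], [4,5,8], [4,6,7]

Hence C_0 ≅ Z^9, C_1 ≅ Z^27, C_2 ≅ Z^18.

Boundary ∂_1: C_1 → C_0 is given by ∂[p,q] = [q] − [p]. For instance
  ∂[0,5] = [5] − [0].
As a 9×27 matrix over Z this has rank 8, with invariant factors (1,1,1,1,1,1,1,1).

Boundary ∂_2: C_2 → C_1 acts by ∂[p,q,r] = [q,r] − [p,r] + [p,q]. For instance
  ∂[0,6,7] = [6,7] − [0,7] + [0,6],
  ∂[0,7,8] = [7,8] − [0,8] + [0,7].
The 27×18 boundary matrix has rank 18 and Smith normal form diag(1,1,1,1,1,1,1,1,1,1,1,1,1,1,1,1,1,2).

Reading off H_k = ker ∂_k / im ∂_{k+1}:

  H_0: rank C_0 − rank ∂_1 = 9 − 8 = 1, and the invariant factors of ∂_1 are all 1, so H_0 = Z.
  H_1: rank ker ∂_1 − rank ∂_2 = (27 − 8) − 18 = 1, and ∂_2 has invariant factor 2 > 1, so H_1 = Z ⊕ Z_2.
  H_2: rank ker ∂_2 − rank ∂_3 = (18 − 18) − 0 = 0, and there is no ∂_3, so H_2 = 0.

(K is a triangulation of the Klein bottle.)

H_0 = Z,  H_1 = Z ⊕ Z_2,  H_2 = 0.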